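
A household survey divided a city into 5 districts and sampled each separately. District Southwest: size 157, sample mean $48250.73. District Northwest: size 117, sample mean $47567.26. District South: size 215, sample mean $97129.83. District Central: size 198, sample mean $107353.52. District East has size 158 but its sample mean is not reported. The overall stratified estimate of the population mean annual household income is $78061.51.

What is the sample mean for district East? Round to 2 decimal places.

67609.69

Σ Nₕx̄ₕ = N·μ, so 158·x̄_East = 845·78061.51 − (157·48250.73 + 117·47567.26 + 215·97129.83 + 198·107353.52).
= 65961975.95 − 55279644.44 = 10682331.51.
x̄_East = 10682331.51 / 158 = 67609.6931... → 67609.69.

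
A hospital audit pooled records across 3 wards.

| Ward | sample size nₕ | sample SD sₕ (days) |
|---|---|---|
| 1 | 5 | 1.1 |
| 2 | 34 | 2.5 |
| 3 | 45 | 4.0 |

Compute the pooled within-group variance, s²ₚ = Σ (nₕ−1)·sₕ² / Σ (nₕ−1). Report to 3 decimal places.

11.297

1: (5−1)·1.1² = 4·1.21 = 4.84
2: (34−1)·2.5² = 33·6.25 = 206.25
3: (45−1)·4.0² = 44·16 = 704
Numerator = 915.09; denominator = Σ(nₕ−1) = 81.
s²ₚ = 915.09/81 = 11.29741... → 11.297.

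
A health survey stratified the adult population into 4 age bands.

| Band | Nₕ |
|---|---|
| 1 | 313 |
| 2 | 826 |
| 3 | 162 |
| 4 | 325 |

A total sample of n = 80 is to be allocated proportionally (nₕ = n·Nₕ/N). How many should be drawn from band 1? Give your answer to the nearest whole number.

15

N = 313 + 826 + 162 + 325 = 1626.
n_1 = 80·313/1626 = 15.400... → 15.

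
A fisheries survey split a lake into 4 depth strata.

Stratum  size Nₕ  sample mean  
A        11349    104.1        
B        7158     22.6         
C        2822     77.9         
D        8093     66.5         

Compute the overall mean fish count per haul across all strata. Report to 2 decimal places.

71.42

x̄_st = (Σ Nₕx̄ₕ) / (Σ Nₕ) = (11349·104.1 + 7158·22.6 + 2822·77.9 + 8093·66.5) / 29422
= 2101220 / 29422 = 71.4166... → 71.42.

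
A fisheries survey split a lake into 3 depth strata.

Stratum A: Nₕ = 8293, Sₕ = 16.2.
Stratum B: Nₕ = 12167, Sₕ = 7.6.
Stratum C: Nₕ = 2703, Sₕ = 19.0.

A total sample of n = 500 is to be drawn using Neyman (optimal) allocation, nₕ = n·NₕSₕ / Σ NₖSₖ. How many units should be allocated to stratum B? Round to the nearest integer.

166

Σ NₕSₕ = 8293·16.2 + 12167·7.6 + 2703·19.0 = 278172.8.
Share for B: 92469.2/278172.8 = 0.33242.
n_B = 500 × 0.33242 = 166.208... → 166.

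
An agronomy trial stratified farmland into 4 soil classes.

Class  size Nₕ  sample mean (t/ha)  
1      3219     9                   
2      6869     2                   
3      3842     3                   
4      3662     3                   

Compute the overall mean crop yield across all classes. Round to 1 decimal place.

x̄_st = (Σ Nₕx̄ₕ) / (Σ Nₕ) = (3219·9 + 6869·2 + 3842·3 + 3662·3) / 17592
= 65221 / 17592 = 3.707... → 3.7.

3.7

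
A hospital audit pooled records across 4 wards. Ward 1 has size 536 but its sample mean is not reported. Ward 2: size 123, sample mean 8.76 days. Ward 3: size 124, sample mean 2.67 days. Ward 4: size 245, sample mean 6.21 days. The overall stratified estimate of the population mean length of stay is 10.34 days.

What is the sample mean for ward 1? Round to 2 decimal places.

Σ Nₕx̄ₕ = N·μ, so 536·x̄_1 = 1028·10.34 − (123·8.76 + 124·2.67 + 245·6.21).
= 10629.52 − 2930.01 = 7699.51.
x̄_1 = 7699.51 / 536 = 14.3648... → 14.36.

14.36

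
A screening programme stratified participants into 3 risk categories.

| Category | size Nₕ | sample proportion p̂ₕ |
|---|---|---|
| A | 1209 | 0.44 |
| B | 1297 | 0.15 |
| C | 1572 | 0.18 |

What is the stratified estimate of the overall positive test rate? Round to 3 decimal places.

0.248

Wₕ = Nₕ/N with N = 4078: 0.2965, 0.3180, 0.3855.
p̂_st = 0.2965·0.44 + 0.3180·0.15 + 0.3855·0.18 ≈ 0.24754... → 0.248.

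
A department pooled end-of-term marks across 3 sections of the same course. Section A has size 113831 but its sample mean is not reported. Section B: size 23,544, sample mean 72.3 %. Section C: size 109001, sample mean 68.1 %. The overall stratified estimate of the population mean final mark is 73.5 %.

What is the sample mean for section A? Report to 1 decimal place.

N = 113831 + 23544 + 109001 = 246376.
Overall total = μ·N = 73.5·246376 = 18108636.
Subtract the known strata: 23544·72.3 + 109001·68.1 = 9125199.3.
Remaining total for section A: 18108636 − 9125199.3 = 8983436.7.
Divide by its size: 8983436.7 / 113831 = 78.919... → 78.9.

78.9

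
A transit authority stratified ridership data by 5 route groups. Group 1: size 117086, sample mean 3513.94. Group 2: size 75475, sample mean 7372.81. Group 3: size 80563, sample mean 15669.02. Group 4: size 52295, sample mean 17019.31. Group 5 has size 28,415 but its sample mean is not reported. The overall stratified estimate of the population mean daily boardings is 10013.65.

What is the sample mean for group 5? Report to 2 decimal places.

14883.19

N = 117086 + 75475 + 80563 + 52295 + 28415 = 353834.
Overall total = μ·N = 10013.65·353834 = 3543169834.1.
Subtract the known strata: 117086·3513.94 + 75475·7372.81 + 80563·15669.02 + 52295·17019.31 = 3120264088.3.
Remaining total for group 5: 3543169834.1 − 3120264088.3 = 422905745.8.
Divide by its size: 422905745.8 / 28415 = 14883.1865... → 14883.19.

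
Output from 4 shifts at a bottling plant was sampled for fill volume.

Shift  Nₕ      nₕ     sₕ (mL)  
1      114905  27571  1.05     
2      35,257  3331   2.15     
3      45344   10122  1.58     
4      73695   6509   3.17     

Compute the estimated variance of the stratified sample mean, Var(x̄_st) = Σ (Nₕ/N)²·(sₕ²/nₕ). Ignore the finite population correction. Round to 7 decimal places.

N = 269201. Term for each stratum: Wₕ²sₕ²/nₕ.
Var(x̄_st) = 0.0000072854 + 0.0000238034 + 0.0000069974 + 0.0001156983 = 0.0001537844 → 0.0001538.

0.0001538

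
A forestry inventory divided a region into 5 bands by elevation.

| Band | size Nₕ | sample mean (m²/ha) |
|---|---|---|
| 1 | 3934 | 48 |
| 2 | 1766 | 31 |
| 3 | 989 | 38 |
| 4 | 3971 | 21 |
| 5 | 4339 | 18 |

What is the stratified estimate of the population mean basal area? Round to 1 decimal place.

N = 14999; weights Wₕ = Nₕ/N = (0.2623, 0.1177, 0.0659, 0.2648, 0.2893).
x̄_st = Σ Wₕ·x̄ₕ = 0.2623·48 + 0.1177·31 + 0.0659·38 + 0.2648·21 + 0.2893·18 ≈ 29.512...
→ 29.5.

29.5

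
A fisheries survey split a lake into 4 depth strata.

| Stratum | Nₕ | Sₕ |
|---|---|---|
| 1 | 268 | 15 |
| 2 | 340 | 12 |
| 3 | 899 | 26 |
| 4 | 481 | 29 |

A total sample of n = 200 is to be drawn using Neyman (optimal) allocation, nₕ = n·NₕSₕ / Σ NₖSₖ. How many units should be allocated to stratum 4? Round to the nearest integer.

1: NₕSₕ = 268·15 = 4020
2: NₕSₕ = 340·12 = 4080
3: NₕSₕ = 899·26 = 23374
4: NₕSₕ = 481·29 = 13949
Σ NₕSₕ = 45423.
n_4 = 200·13949/45423 = 61.418... → 61.

61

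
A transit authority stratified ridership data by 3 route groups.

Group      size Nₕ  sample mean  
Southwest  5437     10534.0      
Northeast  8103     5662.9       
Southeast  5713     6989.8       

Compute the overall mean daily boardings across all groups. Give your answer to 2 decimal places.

N = 5437 + 8103 + 5713 = 19253.
The stratified mean weights each stratum mean by its population share Nₕ/N.
Σ Nₕx̄ₕ = 5437·10534.0 + 8103·5662.9 + 5713·6989.8 = 57273358 + 45886478.7 + 39932727.4 = 143092564.1.
Divide by N: 143092564.1 / 19253 = 7432.2217... → 7432.22.

7432.22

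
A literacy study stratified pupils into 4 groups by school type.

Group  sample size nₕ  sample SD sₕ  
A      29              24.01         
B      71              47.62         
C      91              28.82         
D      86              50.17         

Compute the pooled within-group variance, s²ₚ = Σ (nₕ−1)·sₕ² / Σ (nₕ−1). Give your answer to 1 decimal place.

1698.1

A: (29−1)·24.01² = 28·576.4801 = 16141.4428
B: (71−1)·47.62² = 70·2267.6644 = 158736.508
C: (91−1)·28.82² = 90·830.5924 = 74753.316
D: (86−1)·50.17² = 85·2517.0289 = 213947.4565
Numerator = 463578.7233; denominator = Σ(nₕ−1) = 273.
s²ₚ = 463578.7233/273 = 1698.091... → 1698.1.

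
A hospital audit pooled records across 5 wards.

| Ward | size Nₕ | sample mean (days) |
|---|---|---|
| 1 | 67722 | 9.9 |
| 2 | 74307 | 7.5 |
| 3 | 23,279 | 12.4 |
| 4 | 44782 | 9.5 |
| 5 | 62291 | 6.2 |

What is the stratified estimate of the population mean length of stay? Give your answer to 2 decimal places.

8.55

N = 67722 + 74307 + 23279 + 44782 + 62291 = 272381.
The stratified mean weights each stratum mean by its population share Nₕ/N.
Σ Nₕx̄ₕ = 67722·9.9 + 74307·7.5 + 23279·12.4 + 44782·9.5 + 62291·6.2 = 670447.8 + 557302.5 + 288659.6 + 425429 + 386204.2 = 2328043.1.
Divide by N: 2328043.1 / 272381 = 8.5470... → 8.55.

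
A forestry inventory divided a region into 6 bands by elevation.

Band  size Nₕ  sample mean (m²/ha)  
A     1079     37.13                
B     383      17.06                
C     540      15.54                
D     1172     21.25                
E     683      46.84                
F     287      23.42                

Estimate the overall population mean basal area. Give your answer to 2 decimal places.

N = 4144; weights Wₕ = Nₕ/N = (0.2604, 0.0924, 0.1303, 0.2828, 0.1648, 0.0693).
x̄_st = Σ Wₕ·x̄ₕ = 0.2604·37.13 + 0.0924·17.06 + 0.1303·15.54 + 0.2828·21.25 + 0.1648·46.84 + 0.0693·23.42 ≈ 28.6214...
→ 28.62.

28.62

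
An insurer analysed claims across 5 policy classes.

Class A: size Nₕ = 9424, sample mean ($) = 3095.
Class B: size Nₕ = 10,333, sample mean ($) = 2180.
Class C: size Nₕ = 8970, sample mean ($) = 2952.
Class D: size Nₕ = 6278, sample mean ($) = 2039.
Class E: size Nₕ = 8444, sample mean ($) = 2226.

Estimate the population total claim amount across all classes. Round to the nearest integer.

A: 9424·3095 = 29167280
B: 10333·2180 = 22525940
C: 8970·2952 = 26479440
D: 6278·2039 = 12800842
E: 8444·2226 = 18796344
τ̂ = Σ Nₕx̄ₕ = 109769846.

109769846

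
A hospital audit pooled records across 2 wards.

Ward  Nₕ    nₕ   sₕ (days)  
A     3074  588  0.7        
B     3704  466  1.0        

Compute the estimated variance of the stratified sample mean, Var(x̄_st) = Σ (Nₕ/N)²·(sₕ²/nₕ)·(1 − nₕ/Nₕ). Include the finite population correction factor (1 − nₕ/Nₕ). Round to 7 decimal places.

0.0006988

N = 6778; Wₕ = Nₕ/N.
ward A: (3074/6778)²·0.7²/588·(1 − 588/3074) = 0.0001386183
ward B: (3704/6778)²·1.0²/466·(1 − 466/3704) = 0.0005602202
Sum = 0.0006988385 → 0.0006988.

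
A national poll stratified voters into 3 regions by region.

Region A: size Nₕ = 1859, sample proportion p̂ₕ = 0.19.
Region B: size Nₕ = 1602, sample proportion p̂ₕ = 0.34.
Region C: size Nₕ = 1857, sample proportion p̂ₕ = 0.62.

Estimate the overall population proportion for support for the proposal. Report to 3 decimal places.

N = 1859 + 1602 + 1857 = 5318.
Overall proportion = Σ (Nₕ/N)·p̂ₕ.
Σ Nₕp̂ₕ = 353.21 + 544.68 + 1151.34 = 2049.23.
2049.23 / 5318 = 0.38534... → 0.385.

0.385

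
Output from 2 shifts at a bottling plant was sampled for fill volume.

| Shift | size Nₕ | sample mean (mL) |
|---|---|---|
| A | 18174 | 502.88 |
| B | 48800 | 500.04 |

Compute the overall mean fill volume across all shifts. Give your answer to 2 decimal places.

500.81

x̄_st = (Σ Nₕx̄ₕ) / (Σ Nₕ) = (18174·502.88 + 48800·500.04) / 66974
= 33541293.12 / 66974 = 500.8107... → 500.81.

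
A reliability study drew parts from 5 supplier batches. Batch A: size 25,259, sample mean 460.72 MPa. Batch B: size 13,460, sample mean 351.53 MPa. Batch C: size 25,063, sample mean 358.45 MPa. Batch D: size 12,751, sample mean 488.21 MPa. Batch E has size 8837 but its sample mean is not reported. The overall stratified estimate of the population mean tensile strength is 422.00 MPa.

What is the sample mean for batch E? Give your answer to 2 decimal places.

503.36

Σ Nₕx̄ₕ = N·μ, so 8837·x̄_E = 85370·422.00 − (25259·460.72 + 13460·351.53 + 25063·358.45 + 12751·488.21).
= 36026140 − 31577918.34 = 4448221.66.
x̄_E = 4448221.66 / 8837 = 503.3633... → 503.36.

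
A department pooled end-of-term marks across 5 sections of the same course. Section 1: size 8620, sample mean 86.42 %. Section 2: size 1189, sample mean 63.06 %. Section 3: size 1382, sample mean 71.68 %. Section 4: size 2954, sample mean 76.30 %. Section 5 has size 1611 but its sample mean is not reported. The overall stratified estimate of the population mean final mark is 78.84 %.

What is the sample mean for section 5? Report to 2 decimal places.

N = 8620 + 1189 + 1382 + 2954 + 1611 = 15756.
Overall total = μ·N = 78.84·15756 = 1242203.04.
Subtract the known strata: 8620·86.42 + 1189·63.06 + 1382·71.68 + 2954·76.30 = 1144370.7.
Remaining total for section 5: 1242203.04 − 1144370.7 = 97832.34.
Divide by its size: 97832.34 / 1611 = 60.7277... → 60.73.

60.73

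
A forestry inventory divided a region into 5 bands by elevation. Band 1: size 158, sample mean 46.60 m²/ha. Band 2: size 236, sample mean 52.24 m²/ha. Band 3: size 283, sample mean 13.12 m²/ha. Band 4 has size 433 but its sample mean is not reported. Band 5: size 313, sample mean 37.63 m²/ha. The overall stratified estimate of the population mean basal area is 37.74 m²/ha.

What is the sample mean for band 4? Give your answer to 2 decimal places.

Σ Nₕx̄ₕ = N·μ, so 433·x̄_4 = 1423·37.74 − (158·46.60 + 236·52.24 + 283·13.12 + 313·37.63).
= 53704.02 − 35182.59 = 18521.43.
x̄_4 = 18521.43 / 433 = 42.7747... → 42.77.

42.77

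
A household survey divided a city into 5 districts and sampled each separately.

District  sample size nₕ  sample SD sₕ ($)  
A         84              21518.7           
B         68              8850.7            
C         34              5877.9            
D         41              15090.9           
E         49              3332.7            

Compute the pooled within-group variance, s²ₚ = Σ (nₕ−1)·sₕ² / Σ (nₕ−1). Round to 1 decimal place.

Degrees of freedom: 83 + 67 + 33 + 40 + 48 = 271.
Σ(nₕ−1)sₕ² = 83·463054449.69 + 67·78334890.49 + 33·34549708.41 + 40·227735262.81 + 48·11106889.29 = 54464638562.95.
s²ₚ = 54464638562.95 / 271 = 200976526.063... → 200976526.1.

200976526.1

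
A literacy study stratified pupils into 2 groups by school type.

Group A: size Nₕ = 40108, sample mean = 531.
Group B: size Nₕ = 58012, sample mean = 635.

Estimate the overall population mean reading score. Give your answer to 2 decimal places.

N = 40108 + 58012 = 98120.
Weight each subgroup mean by Nₕ/N and sum.
Σ Nₕx̄ₕ = 40108·531 + 58012·635 = 21297348 + 36837620 = 58134968.
Divide by N: 58134968 / 98120 = 592.4885... → 592.49.

592.49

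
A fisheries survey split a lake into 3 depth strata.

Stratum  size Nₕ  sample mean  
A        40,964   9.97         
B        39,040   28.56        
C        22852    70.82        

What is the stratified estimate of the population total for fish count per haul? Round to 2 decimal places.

3141772.12

A: 40964·9.97 = 408411.08
B: 39040·28.56 = 1114982.4
C: 22852·70.82 = 1618378.64
τ̂ = Σ Nₕx̄ₕ = 3141772.12.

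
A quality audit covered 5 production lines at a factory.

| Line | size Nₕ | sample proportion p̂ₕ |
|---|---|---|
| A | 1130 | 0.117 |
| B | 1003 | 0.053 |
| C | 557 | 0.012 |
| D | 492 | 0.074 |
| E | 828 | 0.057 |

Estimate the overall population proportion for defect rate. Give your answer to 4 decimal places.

Wₕ = Nₕ/N with N = 4010: 0.2818, 0.2501, 0.1389, 0.1227, 0.2065.
p̂_st = 0.2818·0.117 + 0.2501·0.053 + 0.1389·0.012 + 0.1227·0.074 + 0.2065·0.057 ≈ 0.068742... → 0.0687.

0.0687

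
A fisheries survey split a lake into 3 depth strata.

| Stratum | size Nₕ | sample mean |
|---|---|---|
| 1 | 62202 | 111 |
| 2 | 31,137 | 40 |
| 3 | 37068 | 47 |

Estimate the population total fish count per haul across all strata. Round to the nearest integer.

9892098

1: 62202·111 = 6904422
2: 31137·40 = 1245480
3: 37068·47 = 1742196
τ̂ = Σ Nₕx̄ₕ = 9892098.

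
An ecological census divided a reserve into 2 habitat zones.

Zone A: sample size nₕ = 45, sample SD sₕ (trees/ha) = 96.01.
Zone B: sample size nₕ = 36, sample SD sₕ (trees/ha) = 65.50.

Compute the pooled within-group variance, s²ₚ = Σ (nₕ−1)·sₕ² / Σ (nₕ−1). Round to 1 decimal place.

A: (45−1)·96.01² = 44·9217.9201 = 405588.4844
B: (36−1)·65.50² = 35·4290.25 = 150158.75
Numerator = 555747.2344; denominator = Σ(nₕ−1) = 79.
s²ₚ = 555747.2344/79 = 7034.775... → 7034.8.

7034.8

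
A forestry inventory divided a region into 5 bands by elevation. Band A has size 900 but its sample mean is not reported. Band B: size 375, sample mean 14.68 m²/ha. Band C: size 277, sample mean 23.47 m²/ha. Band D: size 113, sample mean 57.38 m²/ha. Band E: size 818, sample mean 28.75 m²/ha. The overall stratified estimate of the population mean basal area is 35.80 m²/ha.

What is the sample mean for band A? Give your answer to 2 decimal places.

52.09

N = 900 + 375 + 277 + 113 + 818 = 2483.
Overall total = μ·N = 35.80·2483 = 88891.4.
Subtract the known strata: 375·14.68 + 277·23.47 + 113·57.38 + 818·28.75 = 42007.63.
Remaining total for band A: 88891.4 − 42007.63 = 46883.77.
Divide by its size: 46883.77 / 900 = 52.0931... → 52.09.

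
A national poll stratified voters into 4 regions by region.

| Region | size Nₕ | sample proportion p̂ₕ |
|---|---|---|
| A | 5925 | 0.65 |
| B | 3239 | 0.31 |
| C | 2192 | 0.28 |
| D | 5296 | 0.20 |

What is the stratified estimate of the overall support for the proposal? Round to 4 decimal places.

Wₕ = Nₕ/N with N = 16652: 0.3558, 0.1945, 0.1316, 0.3180.
p̂_st = 0.3558·0.65 + 0.1945·0.31 + 0.1316·0.28 + 0.3180·0.20 ≈ 0.392043... → 0.3920.

0.3920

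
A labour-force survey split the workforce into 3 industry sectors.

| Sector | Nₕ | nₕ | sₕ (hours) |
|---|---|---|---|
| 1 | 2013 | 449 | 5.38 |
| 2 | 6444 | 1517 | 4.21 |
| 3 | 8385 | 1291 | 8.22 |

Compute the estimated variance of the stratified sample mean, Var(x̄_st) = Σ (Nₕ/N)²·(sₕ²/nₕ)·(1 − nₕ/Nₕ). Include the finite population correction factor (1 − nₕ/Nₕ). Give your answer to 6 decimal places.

0.012999

N = 16842. Term for each stratum: Wₕ²sₕ²/nₕ·(1−nₕ/Nₕ).
Var(x̄_st) = 0.000715503 + 0.001307764 + 0.010975500 = 0.012998767 → 0.012999.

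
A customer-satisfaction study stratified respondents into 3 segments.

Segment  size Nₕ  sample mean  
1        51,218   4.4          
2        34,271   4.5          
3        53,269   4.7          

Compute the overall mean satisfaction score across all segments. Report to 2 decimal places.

N = 138758; weights Wₕ = Nₕ/N = (0.3691, 0.2470, 0.3839).
x̄_st = Σ Wₕ·x̄ₕ = 0.3691·4.4 + 0.2470·4.5 + 0.3839·4.7 ≈ 4.5399...
→ 4.54.

4.54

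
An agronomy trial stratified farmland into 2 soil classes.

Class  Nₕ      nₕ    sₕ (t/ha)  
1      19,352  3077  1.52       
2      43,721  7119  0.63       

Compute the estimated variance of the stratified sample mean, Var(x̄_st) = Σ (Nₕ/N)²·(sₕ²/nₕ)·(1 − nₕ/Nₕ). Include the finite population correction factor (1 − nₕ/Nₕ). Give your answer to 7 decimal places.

N = 63073; Wₕ = Nₕ/N.
class 1: (19352/63073)²·1.52²/3077·(1 − 3077/19352) = 0.0000594456
class 2: (43721/63073)²·0.63²/7119·(1 − 7119/43721) = 0.0000224269
Sum = 0.0000818725 → 0.0000819.

0.0000819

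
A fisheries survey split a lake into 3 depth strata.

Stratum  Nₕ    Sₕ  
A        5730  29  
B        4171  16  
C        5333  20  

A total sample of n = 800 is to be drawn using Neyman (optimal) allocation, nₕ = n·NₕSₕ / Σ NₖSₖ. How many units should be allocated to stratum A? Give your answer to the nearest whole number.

391

Σ NₕSₕ = 5730·29 + 4171·16 + 5333·20 = 339566.
Share for A: 166170/339566 = 0.48936.
n_A = 800 × 0.48936 = 391.488... → 391.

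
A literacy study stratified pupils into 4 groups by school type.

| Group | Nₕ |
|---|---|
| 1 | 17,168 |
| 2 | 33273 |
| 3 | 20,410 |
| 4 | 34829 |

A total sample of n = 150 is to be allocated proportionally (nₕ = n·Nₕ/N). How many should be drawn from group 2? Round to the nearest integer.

N = 17168 + 33273 + 20410 + 34829 = 105680.
n_2 = 150·33273/105680 = 47.227... → 47.

47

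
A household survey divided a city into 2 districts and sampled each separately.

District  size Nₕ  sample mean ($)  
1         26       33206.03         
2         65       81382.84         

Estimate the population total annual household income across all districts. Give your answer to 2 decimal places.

6153241.38

1: 26·33206.03 = 863356.78
2: 65·81382.84 = 5289884.6
τ̂ = Σ Nₕx̄ₕ = 6153241.38.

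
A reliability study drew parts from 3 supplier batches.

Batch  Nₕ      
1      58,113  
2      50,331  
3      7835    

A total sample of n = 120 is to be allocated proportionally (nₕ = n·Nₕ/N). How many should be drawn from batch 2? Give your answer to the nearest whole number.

52

N = 58113 + 50331 + 7835 = 116279.
n_2 = 120·50331/116279 = 51.942... → 52.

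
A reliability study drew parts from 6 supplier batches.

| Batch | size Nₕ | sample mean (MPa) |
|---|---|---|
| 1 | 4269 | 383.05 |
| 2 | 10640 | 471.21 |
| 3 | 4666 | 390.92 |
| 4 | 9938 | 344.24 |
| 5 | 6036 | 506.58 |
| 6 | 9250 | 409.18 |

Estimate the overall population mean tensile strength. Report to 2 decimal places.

x̄_st = (Σ Nₕx̄ₕ) / (Σ Nₕ) = (4269·383.05 + 10640·471.21 + 4666·390.92 + 9938·344.24 + 6036·506.58 + 9250·409.18) / 44799
= 18736636.57 / 44799 = 418.2378... → 418.24.

418.24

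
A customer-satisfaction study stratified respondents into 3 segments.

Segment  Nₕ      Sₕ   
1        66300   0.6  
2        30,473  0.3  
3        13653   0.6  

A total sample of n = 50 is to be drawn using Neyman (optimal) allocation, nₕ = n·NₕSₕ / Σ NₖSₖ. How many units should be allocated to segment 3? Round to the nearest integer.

7

1: NₕSₕ = 66300·0.6 = 39780
2: NₕSₕ = 30473·0.3 = 9141.9
3: NₕSₕ = 13653·0.6 = 8191.8
Σ NₕSₕ = 57113.7.
n_3 = 50·8191.8/57113.7 = 7.171... → 7.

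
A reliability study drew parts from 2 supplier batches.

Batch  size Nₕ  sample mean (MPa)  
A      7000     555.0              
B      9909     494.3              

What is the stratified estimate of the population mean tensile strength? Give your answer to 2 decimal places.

519.43

x̄_st = (Σ Nₕx̄ₕ) / (Σ Nₕ) = (7000·555.0 + 9909·494.3) / 16909
= 8783018.7 / 16909 = 519.4286... → 519.43.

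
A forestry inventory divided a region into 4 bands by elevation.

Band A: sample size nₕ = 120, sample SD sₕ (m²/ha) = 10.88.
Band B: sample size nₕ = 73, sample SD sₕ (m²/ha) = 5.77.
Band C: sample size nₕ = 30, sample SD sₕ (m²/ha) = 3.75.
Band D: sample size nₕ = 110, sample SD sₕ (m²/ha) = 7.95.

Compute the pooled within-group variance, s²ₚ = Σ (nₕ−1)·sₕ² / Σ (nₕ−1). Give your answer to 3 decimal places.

A: (120−1)·10.88² = 119·118.3744 = 14086.5536
B: (73−1)·5.77² = 72·33.2929 = 2397.0888
C: (30−1)·3.75² = 29·14.0625 = 407.8125
D: (110−1)·7.95² = 109·63.2025 = 6889.0725
Numerator = 23780.5274; denominator = Σ(nₕ−1) = 329.
s²ₚ = 23780.5274/329 = 72.28124... → 72.281.

72.281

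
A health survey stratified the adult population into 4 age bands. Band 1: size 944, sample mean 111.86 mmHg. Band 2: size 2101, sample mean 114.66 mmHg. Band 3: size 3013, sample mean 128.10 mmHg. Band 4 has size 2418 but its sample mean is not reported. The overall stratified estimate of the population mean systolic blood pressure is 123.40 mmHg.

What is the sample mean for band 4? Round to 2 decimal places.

N = 944 + 2101 + 3013 + 2418 = 8476.
Overall total = μ·N = 123.40·8476 = 1045938.4.
Subtract the known strata: 944·111.86 + 2101·114.66 + 3013·128.10 = 732461.8.
Remaining total for band 4: 1045938.4 − 732461.8 = 313476.6.
Divide by its size: 313476.6 / 2418 = 129.6429... → 129.64.

129.64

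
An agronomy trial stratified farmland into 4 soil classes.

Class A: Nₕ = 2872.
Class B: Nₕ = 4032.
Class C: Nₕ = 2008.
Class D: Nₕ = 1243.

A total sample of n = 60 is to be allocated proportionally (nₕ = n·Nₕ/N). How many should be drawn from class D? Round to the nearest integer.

Share of class D = 1243/10155 = 0.12240.
Allocate 60 × 0.12240 = 7.344... → 7.

7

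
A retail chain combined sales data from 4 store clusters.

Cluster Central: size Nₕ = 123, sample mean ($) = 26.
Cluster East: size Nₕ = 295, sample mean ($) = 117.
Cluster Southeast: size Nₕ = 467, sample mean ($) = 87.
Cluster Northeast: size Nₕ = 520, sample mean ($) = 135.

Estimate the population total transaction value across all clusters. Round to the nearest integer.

148542

Population total = Σ Nₕ·x̄ₕ (each stratum's size times its mean).
123·26 + 295·117 + 467·87 + 520·135 = 3198 + 34515 + 40629 + 70200 = 148542.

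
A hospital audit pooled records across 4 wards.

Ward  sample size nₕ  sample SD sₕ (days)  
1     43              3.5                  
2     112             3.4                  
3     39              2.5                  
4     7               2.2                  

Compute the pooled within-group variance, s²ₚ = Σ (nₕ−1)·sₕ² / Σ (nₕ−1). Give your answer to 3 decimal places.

10.478

1: (43−1)·3.5² = 42·12.25 = 514.5
2: (112−1)·3.4² = 111·11.56 = 1283.16
3: (39−1)·2.5² = 38·6.25 = 237.5
4: (7−1)·2.2² = 6·4.84 = 29.04
Numerator = 2064.2; denominator = Σ(nₕ−1) = 197.
s²ₚ = 2064.2/197 = 10.47817... → 10.478.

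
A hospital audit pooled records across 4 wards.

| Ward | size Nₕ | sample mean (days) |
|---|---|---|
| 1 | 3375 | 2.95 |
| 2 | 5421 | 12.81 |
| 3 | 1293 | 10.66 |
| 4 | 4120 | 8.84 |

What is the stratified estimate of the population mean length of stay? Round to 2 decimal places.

N = 14209; weights Wₕ = Nₕ/N = (0.2375, 0.3815, 0.0910, 0.2900).
x̄_st = Σ Wₕ·x̄ₕ = 0.2375·2.95 + 0.3815·12.81 + 0.0910·10.66 + 0.2900·8.84 ≈ 9.1212...
→ 9.12.

9.12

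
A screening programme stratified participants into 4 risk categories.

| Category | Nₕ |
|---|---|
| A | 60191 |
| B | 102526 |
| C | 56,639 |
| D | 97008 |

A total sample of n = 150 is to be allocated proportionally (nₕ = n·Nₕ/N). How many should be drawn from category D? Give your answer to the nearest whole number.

46

Share of category D = 97008/316364 = 0.30663.
Allocate 150 × 0.30663 = 45.995... → 46.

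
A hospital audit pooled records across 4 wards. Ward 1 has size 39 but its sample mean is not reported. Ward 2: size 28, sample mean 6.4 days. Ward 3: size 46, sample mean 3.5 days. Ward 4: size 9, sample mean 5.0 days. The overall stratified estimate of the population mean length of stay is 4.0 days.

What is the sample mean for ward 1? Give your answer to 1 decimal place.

N = 39 + 28 + 46 + 9 = 122.
Overall total = μ·N = 4.0·122 = 488.
Subtract the known strata: 28·6.4 + 46·3.5 + 9·5.0 = 385.2.
Remaining total for ward 1: 488 − 385.2 = 102.8.
Divide by its size: 102.8 / 39 = 2.636... → 2.6.

2.6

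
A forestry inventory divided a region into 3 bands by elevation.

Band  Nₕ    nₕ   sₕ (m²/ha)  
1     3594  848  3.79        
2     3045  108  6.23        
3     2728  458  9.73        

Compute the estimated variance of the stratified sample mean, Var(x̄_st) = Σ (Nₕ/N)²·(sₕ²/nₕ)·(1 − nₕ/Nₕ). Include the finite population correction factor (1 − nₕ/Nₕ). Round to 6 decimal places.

N = 9367. Term for each stratum: Wₕ²sₕ²/nₕ·(1−nₕ/Nₕ).
Var(x̄_st) = 0.001905286 + 0.036630474 + 0.014589130 = 0.053124890 → 0.053125.

0.053125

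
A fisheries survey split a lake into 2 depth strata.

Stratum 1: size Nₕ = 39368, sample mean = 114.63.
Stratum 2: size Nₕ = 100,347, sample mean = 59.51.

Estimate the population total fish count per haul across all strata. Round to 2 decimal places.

1: 39368·114.63 = 4512753.84
2: 100347·59.51 = 5971649.97
τ̂ = Σ Nₕx̄ₕ = 10484403.81.

10484403.81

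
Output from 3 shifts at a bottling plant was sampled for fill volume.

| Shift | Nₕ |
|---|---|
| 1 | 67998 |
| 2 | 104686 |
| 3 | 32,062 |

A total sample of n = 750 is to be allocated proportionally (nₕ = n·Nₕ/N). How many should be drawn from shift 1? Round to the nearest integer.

N = 67998 + 104686 + 32062 = 204746.
n_1 = 750·67998/204746 = 249.082... → 249.

249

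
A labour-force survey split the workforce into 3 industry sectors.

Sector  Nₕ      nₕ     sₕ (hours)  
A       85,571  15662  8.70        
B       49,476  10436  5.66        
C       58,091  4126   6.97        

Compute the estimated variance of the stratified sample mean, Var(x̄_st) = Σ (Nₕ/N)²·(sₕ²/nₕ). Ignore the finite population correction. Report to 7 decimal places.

N = 193138; Wₕ = Nₕ/N.
sector A: (85571/193138)²·8.70²/15662 = 0.0009486566
sector B: (49476/193138)²·5.66²/10436 = 0.0002014431
sector C: (58091/193138)²·6.97²/4126 = 0.0010651691
Sum = 0.0022152689 → 0.0022153.

0.0022153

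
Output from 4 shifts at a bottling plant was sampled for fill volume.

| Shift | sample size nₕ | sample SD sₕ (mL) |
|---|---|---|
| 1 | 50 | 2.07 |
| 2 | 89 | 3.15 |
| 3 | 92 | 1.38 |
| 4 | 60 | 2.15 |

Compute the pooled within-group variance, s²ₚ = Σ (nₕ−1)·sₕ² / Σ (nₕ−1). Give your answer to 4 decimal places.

5.3281

Degrees of freedom: 49 + 88 + 91 + 59 = 287.
Σ(nₕ−1)sₕ² = 49·4.2849 + 88·9.9225 + 91·1.9044 + 59·4.6225 = 1529.168.
s²ₚ = 1529.168 / 287 = 5.328111... → 5.3281.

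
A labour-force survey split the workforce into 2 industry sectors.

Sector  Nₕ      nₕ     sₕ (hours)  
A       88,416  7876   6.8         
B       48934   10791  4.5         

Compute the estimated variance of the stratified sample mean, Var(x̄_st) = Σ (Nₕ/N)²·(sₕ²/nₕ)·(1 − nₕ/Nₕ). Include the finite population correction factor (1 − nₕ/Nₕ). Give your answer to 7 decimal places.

N = 137350. Term for each stratum: Wₕ²sₕ²/nₕ·(1−nₕ/Nₕ).
Var(x̄_st) = 0.0022161404 + 0.0001856657 = 0.0024018061 → 0.0024018.

0.0024018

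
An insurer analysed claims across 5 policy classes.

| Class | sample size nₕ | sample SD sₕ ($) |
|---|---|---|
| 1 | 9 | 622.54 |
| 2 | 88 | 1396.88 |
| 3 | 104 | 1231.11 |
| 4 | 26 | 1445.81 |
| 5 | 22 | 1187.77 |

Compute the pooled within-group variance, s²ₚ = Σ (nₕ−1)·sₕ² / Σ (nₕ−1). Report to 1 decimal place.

1: (9−1)·622.54² = 8·387556.0516 = 3100448.4128
2: (88−1)·1396.88² = 87·1951273.7344 = 169760814.8928
3: (104−1)·1231.11² = 103·1515631.8321 = 156110078.7063
4: (26−1)·1445.81² = 25·2090366.5561 = 52259163.9025
5: (22−1)·1187.77² = 21·1410797.5729 = 29626749.0309
Numerator = 410857254.9453; denominator = Σ(nₕ−1) = 244.
s²ₚ = 410857254.9453/244 = 1683841.209... → 1683841.2.

1683841.2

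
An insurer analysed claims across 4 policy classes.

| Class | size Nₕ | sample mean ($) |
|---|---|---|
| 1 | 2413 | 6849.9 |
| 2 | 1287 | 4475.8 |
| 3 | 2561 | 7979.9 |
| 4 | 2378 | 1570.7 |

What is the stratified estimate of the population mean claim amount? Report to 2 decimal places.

N = 8639; weights Wₕ = Nₕ/N = (0.2793, 0.1490, 0.2964, 0.2753).
x̄_st = Σ Wₕ·x̄ₕ = 0.2793·6849.9 + 0.1490·4475.8 + 0.2964·7979.9 + 0.2753·1570.7 ≈ 5378.0312...
→ 5378.03.

5378.03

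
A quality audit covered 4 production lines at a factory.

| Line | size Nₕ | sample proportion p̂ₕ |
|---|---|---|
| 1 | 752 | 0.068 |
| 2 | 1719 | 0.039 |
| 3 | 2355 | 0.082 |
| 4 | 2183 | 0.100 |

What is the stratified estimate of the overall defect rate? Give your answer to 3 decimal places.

0.076

Wₕ = Nₕ/N with N = 7009: 0.1073, 0.2453, 0.3360, 0.3115.
p̂_st = 0.1073·0.068 + 0.2453·0.039 + 0.3360·0.082 + 0.3115·0.100 ≈ 0.07556... → 0.076.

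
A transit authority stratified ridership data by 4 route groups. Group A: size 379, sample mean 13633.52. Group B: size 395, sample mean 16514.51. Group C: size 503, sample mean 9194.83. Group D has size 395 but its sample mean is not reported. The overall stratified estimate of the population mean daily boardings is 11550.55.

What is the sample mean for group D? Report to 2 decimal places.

7587.81

N = 379 + 395 + 503 + 395 = 1672.
Overall total = μ·N = 11550.55·1672 = 19312519.6.
Subtract the known strata: 379·13633.52 + 395·16514.51 + 503·9194.83 = 16315335.02.
Remaining total for group D: 19312519.6 − 16315335.02 = 2997184.58.
Divide by its size: 2997184.58 / 395 = 7587.8091... → 7587.81.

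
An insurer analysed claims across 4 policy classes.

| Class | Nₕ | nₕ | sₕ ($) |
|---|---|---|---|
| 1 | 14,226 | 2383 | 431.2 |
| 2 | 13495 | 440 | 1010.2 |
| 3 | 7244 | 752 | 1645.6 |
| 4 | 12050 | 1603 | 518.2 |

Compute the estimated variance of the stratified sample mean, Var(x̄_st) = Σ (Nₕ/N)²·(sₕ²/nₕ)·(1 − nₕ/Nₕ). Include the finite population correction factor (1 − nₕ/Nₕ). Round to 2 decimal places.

276.96

N = 47015; Wₕ = Nₕ/N.
class 1: (14226/47015)²·431.2²/2383·(1 − 2383/14226) = 5.94710
class 2: (13495/47015)²·1010.2²/440·(1 − 440/13495) = 184.85829
class 3: (7244/47015)²·1645.6²/752·(1 − 752/7244) = 76.61517
class 4: (12050/47015)²·518.2²/1603·(1 − 1603/12050) = 9.54041
Sum = 276.96097 → 276.96.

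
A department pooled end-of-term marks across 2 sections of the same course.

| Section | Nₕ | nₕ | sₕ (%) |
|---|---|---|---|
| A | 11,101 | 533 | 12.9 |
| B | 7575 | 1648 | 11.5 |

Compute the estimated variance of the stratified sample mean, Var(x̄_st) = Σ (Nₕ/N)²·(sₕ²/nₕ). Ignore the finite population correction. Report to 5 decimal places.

0.12351

N = 18676. Term for each stratum: Wₕ²sₕ²/nₕ.
Var(x̄_st) = 0.11030843 + 0.01320189 = 0.12351031 → 0.12351.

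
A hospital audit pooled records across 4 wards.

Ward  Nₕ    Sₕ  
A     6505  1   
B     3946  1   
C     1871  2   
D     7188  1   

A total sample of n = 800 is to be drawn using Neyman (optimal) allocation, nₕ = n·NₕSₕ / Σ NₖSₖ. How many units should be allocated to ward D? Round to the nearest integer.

Σ NₕSₕ = 6505·1 + 3946·1 + 1871·2 + 7188·1 = 21381.
Share for D: 7188/21381 = 0.33619.
n_D = 800 × 0.33619 = 268.949... → 269.

269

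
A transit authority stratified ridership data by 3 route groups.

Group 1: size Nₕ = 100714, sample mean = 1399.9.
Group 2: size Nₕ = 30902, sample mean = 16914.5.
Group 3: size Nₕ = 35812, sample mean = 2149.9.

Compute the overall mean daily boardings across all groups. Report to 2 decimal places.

4423.83

N = 100714 + 30902 + 35812 = 167428.
Weight each subgroup mean by Nₕ/N and sum.
Σ Nₕx̄ₕ = 100714·1399.9 + 30902·16914.5 + 35812·2149.9 = 140989528.6 + 522691879 + 76992218.8 = 740673626.4.
Divide by N: 740673626.4 / 167428 = 4423.8337... → 4423.83.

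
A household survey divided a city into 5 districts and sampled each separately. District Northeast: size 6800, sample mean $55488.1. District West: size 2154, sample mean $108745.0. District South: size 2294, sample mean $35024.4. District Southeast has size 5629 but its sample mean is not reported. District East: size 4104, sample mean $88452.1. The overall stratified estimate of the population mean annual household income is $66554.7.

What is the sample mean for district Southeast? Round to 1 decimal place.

N = 6800 + 2154 + 2294 + 5629 + 4104 = 20981.
Overall total = μ·N = 66554.7·20981 = 1396384160.7.
Subtract the known strata: 6800·55488.1 + 2154·108745.0 + 2294·35024.4 + 4104·88452.1 = 1054909202.
Remaining total for district Southeast: 1396384160.7 − 1054909202 = 341474958.7.
Divide by its size: 341474958.7 / 5629 = 60663.521... → 60663.5.

60663.5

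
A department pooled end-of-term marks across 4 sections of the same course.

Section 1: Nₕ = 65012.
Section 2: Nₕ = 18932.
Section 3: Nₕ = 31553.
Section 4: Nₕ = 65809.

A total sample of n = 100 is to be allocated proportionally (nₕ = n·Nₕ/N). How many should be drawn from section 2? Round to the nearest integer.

10

N = 65012 + 18932 + 31553 + 65809 = 181306.
n_2 = 100·18932/181306 = 10.442... → 10.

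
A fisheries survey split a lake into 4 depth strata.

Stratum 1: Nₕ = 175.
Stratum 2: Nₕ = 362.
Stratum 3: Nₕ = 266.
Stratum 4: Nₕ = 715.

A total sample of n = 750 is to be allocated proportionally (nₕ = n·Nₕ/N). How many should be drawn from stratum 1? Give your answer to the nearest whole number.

86

Share of stratum 1 = 175/1518 = 0.11528.
Allocate 750 × 0.11528 = 86.462... → 86.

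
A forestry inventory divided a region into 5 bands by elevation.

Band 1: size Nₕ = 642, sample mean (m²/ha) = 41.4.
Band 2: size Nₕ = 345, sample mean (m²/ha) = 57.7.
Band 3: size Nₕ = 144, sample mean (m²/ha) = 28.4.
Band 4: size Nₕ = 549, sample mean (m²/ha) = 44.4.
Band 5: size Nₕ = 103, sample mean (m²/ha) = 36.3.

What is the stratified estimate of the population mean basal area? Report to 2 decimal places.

N = 642 + 345 + 144 + 549 + 103 = 1783.
The stratified mean weights each stratum mean by its population share Nₕ/N.
Σ Nₕx̄ₕ = 642·41.4 + 345·57.7 + 144·28.4 + 549·44.4 + 103·36.3 = 26578.8 + 19906.5 + 4089.6 + 24375.6 + 3738.9 = 78689.4.
Divide by N: 78689.4 / 1783 = 44.1331... → 44.13.

44.13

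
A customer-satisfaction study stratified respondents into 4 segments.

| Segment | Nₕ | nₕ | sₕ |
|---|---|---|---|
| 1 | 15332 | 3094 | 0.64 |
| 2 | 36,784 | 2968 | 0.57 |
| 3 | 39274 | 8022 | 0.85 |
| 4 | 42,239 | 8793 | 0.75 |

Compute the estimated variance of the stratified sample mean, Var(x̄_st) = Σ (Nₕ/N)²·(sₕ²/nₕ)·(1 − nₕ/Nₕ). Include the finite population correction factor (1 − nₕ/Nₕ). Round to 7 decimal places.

N = 133629. Term for each stratum: Wₕ²sₕ²/nₕ·(1−nₕ/Nₕ).
Var(x̄_st) = 0.0000013911 + 0.0000076255 + 0.0000061907 + 0.0000050611 = 0.0000202682 → 0.0000203.

0.0000203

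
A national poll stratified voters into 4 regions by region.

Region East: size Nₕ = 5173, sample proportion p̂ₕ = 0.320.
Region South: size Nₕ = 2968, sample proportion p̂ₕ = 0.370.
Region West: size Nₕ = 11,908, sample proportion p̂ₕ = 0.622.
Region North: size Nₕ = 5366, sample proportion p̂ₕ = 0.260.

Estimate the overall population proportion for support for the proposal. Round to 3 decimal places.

0.455

N = 5173 + 2968 + 11908 + 5366 = 25415.
Overall proportion = Σ (Nₕ/N)·p̂ₕ.
Σ Nₕp̂ₕ = 1655.36 + 1098.16 + 7406.776 + 1395.16 = 11555.456.
11555.456 / 25415 = 0.45467... → 0.455.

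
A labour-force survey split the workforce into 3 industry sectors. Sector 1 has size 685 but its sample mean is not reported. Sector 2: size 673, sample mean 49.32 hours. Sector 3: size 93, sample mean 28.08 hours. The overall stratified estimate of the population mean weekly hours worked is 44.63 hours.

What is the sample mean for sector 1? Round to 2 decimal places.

42.27

N = 685 + 673 + 93 = 1451.
Overall total = μ·N = 44.63·1451 = 64758.13.
Subtract the known strata: 673·49.32 + 93·28.08 = 35803.8.
Remaining total for sector 1: 64758.13 − 35803.8 = 28954.33.
Divide by its size: 28954.33 / 685 = 42.2691... → 42.27.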